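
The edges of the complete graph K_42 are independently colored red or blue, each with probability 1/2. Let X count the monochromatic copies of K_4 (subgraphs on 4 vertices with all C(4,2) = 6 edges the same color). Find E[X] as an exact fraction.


Let X = Σ_S X_S over the C(42, 4) = 111930 subsets S of size 4, where X_S = 1 if the K_4 on S is monochromatic.
For a fixed S, the K_4 on S has C(4, 2) = 6 edges. P[all 6 edges red] = (1/2)^6, and likewise for blue, so P[monochromatic] = 2·(1/2)^6 = 2^{1 − 6} = 1/32.
By linearity of expectation: E[X] = C(42, 4) · 2^{1 − 6} = 111930 · 1/32 = 55965/16.
Numerically: E[X] ≈ 3497.81250.

E[X] = C(42,4)·2^(1−C(4,2)) = 55965/16 ≈ 3497.81250.


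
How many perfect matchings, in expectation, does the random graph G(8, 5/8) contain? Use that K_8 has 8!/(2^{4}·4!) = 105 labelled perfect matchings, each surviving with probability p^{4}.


K_8 has 8!/(2^{4}·4!) = 105 labelled perfect matchings.
For each such perfect matching H, let X_H = 1 if all 4 edges of H are present in G. Then P[X_H = 1] = p^{4} = (5/8)^{4} = 625/4096.
By linearity of expectation: E[X] = Σ_H E[X_H] = 105 · p^{4} = 105 · 625/4096 = 65625/4096.
Numerically: E[X] ≈ 16.

E[X] = 105 · (5/8)^{4} = 65625/4096 ≈ 16.


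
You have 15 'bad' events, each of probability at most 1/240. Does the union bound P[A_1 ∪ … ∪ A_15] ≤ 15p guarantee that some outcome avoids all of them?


Union bound: P[∪_{i=1}^{15} A_i] ≤ Σ_i P[A_i] ≤ 15·p = 15·(1/240) = 1/16.
Numerically: 1/16 ≈ 0.0625.
Is 1/16 < 1? YES.
Since P[∪ A_i] ≤ 1/16 < 1, the complement has P[∩ A_i^c] ≥ 1 − 1/16 = 15/16 > 0, so some outcome avoids every A_i.

15·p = 1/16 ≈ 0.0625; existence CERTIFIED by the union bound.


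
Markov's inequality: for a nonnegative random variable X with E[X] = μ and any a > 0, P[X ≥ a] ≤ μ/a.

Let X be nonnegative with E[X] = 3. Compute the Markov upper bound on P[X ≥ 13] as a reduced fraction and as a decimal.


μ = E[X] = 3, a = 13.
Markov: P[X ≥ 13] ≤ μ/a = (3)/13 = 3/13.
Numerically: ≈ 0.2308.
(Since a = 13 > μ = 3.0000, the bound 3/13 is < 1 and informative.)

P[X ≥ 13] ≤ 3/13 ≈ 0.2308.


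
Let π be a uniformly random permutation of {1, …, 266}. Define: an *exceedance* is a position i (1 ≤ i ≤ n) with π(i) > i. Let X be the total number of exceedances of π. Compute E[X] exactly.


Write X = Σ_{i=1}^{266} X_i, where X_i = 1_{π(i) > i}.
For each fixed i, π(i) is uniform over {1, …, 266} (marginal of a uniform permutation), so P[π(i) > i] = (n − i)/n. Summing: Σ_{i=1}^{266} (n − i)/n = (0 + 1 + … + 265)/266 = 266(266 − 1)/(2·266) = (266 − 1)/2.
Hence E[X] = Σ_{i=1}^{266} (266 − i)/266 = 265/2 ≈ 132.500.

E[X] = 265/2 = 132.500.


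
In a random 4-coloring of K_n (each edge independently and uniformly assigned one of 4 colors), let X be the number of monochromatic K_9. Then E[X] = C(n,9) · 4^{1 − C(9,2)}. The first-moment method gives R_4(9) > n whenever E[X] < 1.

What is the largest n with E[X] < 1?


We need C(n, 9) · 4^{1 − 36} < 1, i.e. C(n, 9) < 4^{36 − 1} = 1180591620717411303424.
Check values of n near the boundary:
  n = 911: C(911, 9) = 1144686900492291197405; 1144686900492291197405 < 1180591620717411303424? YES
  n = 912: C(912, 9) = 1156095740032081475120; 1156095740032081475120 < 1180591620717411303424? YES
  n = 913: C(913, 9) = 1167605542753639808390; 1167605542753639808390 < 1180591620717411303424? YES
  n = 914: C(914, 9) = 1179217089587653905932; 1179217089587653905932 < 1180591620717411303424? YES
  n = 915: C(915, 9) = 1190931166636537885130; 1190931166636537885130 < 1180591620717411303424? NO
  n = 916: C(916, 9) = 1202748565202942340440; 1202748565202942340440 < 1180591620717411303424? NO
  n = 917: C(917, 9) = 1214670081818390006810; 1214670081818390006810 < 1180591620717411303424? NO
The largest n with C(n, 9) < 1180591620717411303424 is n = 914 (where E[X] = 294804272396913476483/295147905179352825856 ≈ 0.999). Hence R_4(9) > 914, i.e. R_4(9) ≥ 915.

Largest n = 914; hence R_4(9) > 914.


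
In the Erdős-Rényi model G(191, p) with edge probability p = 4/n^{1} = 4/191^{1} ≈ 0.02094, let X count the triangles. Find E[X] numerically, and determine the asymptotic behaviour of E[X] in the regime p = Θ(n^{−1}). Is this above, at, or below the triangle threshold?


Number of potential triangles: C(191, 3) = 1143135.
Each occurs with probability p³ ≈ (0.02094)³ ≈ 9.185015e-06.
By linearity: E[X] = C(191, 3)·p³ ≈ 1143135 · 9.185015e-06 ≈ 10.4997.
Here α = 1, so p = 4/n is exactly at the triangle threshold p ~ 1/n. Asymptotically E[X] → c³/6 = 4³/6 = 32/3 ≈ 10.6667, a bounded constant. In this regime the triangle count is asymptotically Poisson(c³/6).

E[X] ≈ 10.4997; in regime p = Θ(1/n^{1}) E[X] stays bounded (at the triangle threshold p ~ 1/n).


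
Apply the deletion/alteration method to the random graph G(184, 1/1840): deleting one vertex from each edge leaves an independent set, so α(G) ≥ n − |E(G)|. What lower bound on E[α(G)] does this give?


E[|E(G)|] = C(184, 2)·p = 16836 · (1/1840) = 183/20.
E[α(G)] ≥ n − E[|E(G)|] = 184 − 183/20 = 3497/20.
Numerically: ≈ 174.850000.
(This is only a lower bound; the true E[α(G)] may be larger.)

E[α(G)] ≥ 3497/20 ≈ 174.850000.


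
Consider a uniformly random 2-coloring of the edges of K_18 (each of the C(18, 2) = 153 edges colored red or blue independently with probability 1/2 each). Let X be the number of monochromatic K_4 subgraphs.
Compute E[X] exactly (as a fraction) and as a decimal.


Let X = Σ_S X_S over the C(18, 4) = 3060 subsets S of size 4, where X_S = 1 if the K_4 on S is monochromatic.
For a fixed S, the K_4 on S has C(4, 2) = 6 edges. P[all 6 edges red] = (1/2)^6, and likewise for blue, so P[monochromatic] = 2·(1/2)^6 = 2^{1 − 6} = 1/32.
Summing: E[X] = C(18, 4) · 2^{1 − 6} = 3060 · 1/32 = 765/8.
Numerically: E[X] ≈ 95.62500.

E[X] = C(18,4)·2^(1−C(4,2)) = 765/8 ≈ 95.62500.


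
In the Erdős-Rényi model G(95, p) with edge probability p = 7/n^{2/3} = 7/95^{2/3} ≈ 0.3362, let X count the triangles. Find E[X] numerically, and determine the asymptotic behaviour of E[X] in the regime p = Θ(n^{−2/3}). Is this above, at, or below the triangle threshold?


Number of potential triangles: C(95, 3) = 138415.
Each occurs with probability p³ ≈ (0.3362)³ ≈ 3.800554e-02.
By linearity: E[X] = C(95, 3)·p³ ≈ 138415 · 3.800554e-02 ≈ 5260.5368.
Since α = 2/3 < 1, p = c/n^{2/3} ≫ 1/n is above the triangle threshold p ~ 1/n. Asymptotically E[X] ~ (c³/6)·n^{3(1−α)} = (7³/6)·n^{1} → ∞; triangles are abundant w.h.p.

E[X] ≈ 5260.5368; in regime p = Θ(1/n^{2/3}) E[X] diverges (above the triangle threshold p ~ 1/n).


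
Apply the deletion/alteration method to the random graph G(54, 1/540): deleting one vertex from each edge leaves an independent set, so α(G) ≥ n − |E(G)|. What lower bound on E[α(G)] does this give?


E[|E(G)|] = C(54, 2)·p = 1431 · (1/540) = 53/20.
E[α(G)] ≥ n − E[|E(G)|] = 54 − 53/20 = 1027/20.
Numerically: ≈ 51.350000.
(This is only a lower bound; the true E[α(G)] may be larger.)

E[α(G)] ≥ 1027/20 ≈ 51.350000.


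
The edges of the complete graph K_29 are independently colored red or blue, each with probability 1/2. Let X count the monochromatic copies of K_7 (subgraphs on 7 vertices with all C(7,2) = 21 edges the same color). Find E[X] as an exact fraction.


Let X = Σ_S X_S over the C(29, 7) = 1560780 subsets S of size 7, where X_S = 1 if the K_7 on S is monochromatic.
For a fixed S, the K_7 on S has C(7, 2) = 21 edges. P[all 21 edges red] = (1/2)^21, and likewise for blue, so P[monochromatic] = 2·(1/2)^21 = 2^{1 − 21} = 1/1048576.
Summing: E[X] = C(29, 7) · 2^{1 − 21} = 1560780 · 1/1048576 = 390195/262144.
Numerically: E[X] ≈ 1.4885.

E[X] = C(29,7)·2^(1−C(7,2)) = 390195/262144 ≈ 1.4885.


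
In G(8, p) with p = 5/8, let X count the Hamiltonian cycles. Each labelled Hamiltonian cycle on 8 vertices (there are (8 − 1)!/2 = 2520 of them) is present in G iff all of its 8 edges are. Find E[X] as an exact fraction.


K_8 has (8 − 1)!/2 = 2520 labelled Hamiltonian cycles.
For each such Hamiltonian cycle H, let X_H = 1 if all 8 edges of H are present in G. Then P[X_H = 1] = p^{8} = (5/8)^{8} = 390625/16777216.
By linearity of expectation: E[X] = Σ_H E[X_H] = 2520 · p^{8} = 2520 · 390625/16777216 = 123046875/2097152.
Numerically: E[X] ≈ 58.67.

E[X] = 2520 · (5/8)^{8} = 123046875/2097152 ≈ 58.67.


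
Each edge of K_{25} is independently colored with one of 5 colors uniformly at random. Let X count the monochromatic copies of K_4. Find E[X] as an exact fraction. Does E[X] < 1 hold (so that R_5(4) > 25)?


E[X] = C(25, 4) · 5^{1 − 6} = 12650 · 5^{−5} = 12650/3125.
As a reduced fraction: E[X] = 506/125 ≈ 4.048.
Is E[X] < 1? NO.
Since E[X] ≥ 1, the first-moment bound is inconclusive at n = 25; it does NOT by itself certify R_5(4) > 25.

E[X] = 506/125 ≈ 4.048; E[X] ≥ 1; first-moment method inconclusive here.


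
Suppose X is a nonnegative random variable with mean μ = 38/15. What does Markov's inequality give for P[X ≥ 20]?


μ = E[X] = 38/15, a = 20.
Markov: P[X ≥ 20] ≤ μ/a = (38/15)/20 = 19/150.
Numerically: ≈ 0.12667.
(Since a = 20 > μ = 2.53333, the bound 19/150 is < 1 and informative.)

P[X ≥ 20] ≤ 19/150 ≈ 0.12667.


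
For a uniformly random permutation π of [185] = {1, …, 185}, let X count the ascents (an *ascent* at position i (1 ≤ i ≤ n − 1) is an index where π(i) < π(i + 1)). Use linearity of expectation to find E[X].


Write X = Σ X_I over i = 1, …, 184, with X_I the indicator of one ascent.
There are 184 indicators.
For each fixed i, the pair (π(i), π(i+1)) is a uniformly random ordered pair of distinct values from {1, …, 185}; by symmetry P[π(i) < π(i+1)] = 1/2.
By linearity: E[X] = 184 · (1/2) = (185 − 1) · (1/2) = 92 ≈ 92.000.

E[X] = 92 = 92.000.


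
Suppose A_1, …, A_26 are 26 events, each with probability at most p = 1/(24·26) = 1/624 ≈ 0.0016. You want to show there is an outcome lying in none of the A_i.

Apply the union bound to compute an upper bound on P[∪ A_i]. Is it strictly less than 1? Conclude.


Union bound: P[∪_{i=1}^{26} A_i] ≤ Σ_i P[A_i] ≤ 26·p = 26·(1/624) = 1/24.
Numerically: 1/24 ≈ 0.0417.
Is 1/24 < 1? YES.
Since P[∪ A_i] ≤ 1/24 < 1, the complement has P[∩ A_i^c] ≥ 1 − 1/24 = 23/24 > 0, so some outcome avoids every A_i.

26·p = 1/24 ≈ 0.0417; existence CERTIFIED by the union bound.


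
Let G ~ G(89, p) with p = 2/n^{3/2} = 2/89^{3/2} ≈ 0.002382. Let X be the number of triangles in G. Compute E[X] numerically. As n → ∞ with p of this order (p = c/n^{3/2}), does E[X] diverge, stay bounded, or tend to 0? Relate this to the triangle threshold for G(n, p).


Number of potential triangles: C(89, 3) = 113564.
Each occurs with probability p³ ≈ (0.002382)³ ≈ 1.351559e-08.
By linearity: E[X] = C(89, 3)·p³ ≈ 113564 · 1.351559e-08 ≈ 0.0015.
Since α = 3/2 > 1, p = c/n^{3/2} = o(1/n) is below the triangle threshold p ~ 1/n. Asymptotically E[X] ~ (c³/6)·n^{3(1−α)} = (2³/6)·n^{-1.5} → 0, so by Markov's inequality G has no triangles w.h.p.

E[X] ≈ 0.0015; in regime p = Θ(1/n^{3/2}) E[X] tends to 0 (below the triangle threshold p ~ 1/n).


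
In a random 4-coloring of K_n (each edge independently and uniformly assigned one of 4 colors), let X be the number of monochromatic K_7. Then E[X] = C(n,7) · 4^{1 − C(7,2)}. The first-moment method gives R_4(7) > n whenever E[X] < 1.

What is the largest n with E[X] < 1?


We need C(n, 7) · 4^{1 − 21} < 1, i.e. C(n, 7) < 4^{21 − 1} = 1099511627776.
Check values of n near the boundary:
  n = 179: C(179, 7) = 1037437234460; 1037437234460 < 1099511627776? YES
  n = 180: C(180, 7) = 1079414463600; 1079414463600 < 1099511627776? YES
  n = 181: C(181, 7) = 1122839183400; 1122839183400 < 1099511627776? NO
The largest n with C(n, 7) < 1099511627776 is n = 180 (where E[X] = 67463403975/68719476736 ≈ 0.98172). Hence R_4(7) > 180, i.e. R_4(7) ≥ 181.

Largest n = 180; hence R_4(7) > 180.


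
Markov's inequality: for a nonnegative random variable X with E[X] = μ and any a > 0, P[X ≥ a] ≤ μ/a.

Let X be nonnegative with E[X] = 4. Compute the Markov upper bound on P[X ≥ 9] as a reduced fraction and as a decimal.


μ = E[X] = 4, a = 9.
Markov: P[X ≥ 9] ≤ μ/a = (4)/9 = 4/9.
Numerically: ≈ 0.444.
(Since a = 9 > μ = 4.000, the bound 4/9 is < 1 and informative.)

P[X ≥ 9] ≤ 4/9 ≈ 0.444.


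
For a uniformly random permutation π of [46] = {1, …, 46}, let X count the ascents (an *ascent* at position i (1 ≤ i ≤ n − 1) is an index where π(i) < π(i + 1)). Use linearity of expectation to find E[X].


Write X = Σ X_I over i = 1, …, 45, with X_I the indicator of one ascent.
There are 45 indicators.
For each fixed i, the pair (π(i), π(i+1)) is a uniformly random ordered pair of distinct values from {1, …, 46}; by symmetry P[π(i) < π(i+1)] = 1/2.
By linearity: E[X] = 45 · (1/2) = (46 − 1) · (1/2) = 45/2 ≈ 22.5000.

E[X] = 45/2 = 22.5000.


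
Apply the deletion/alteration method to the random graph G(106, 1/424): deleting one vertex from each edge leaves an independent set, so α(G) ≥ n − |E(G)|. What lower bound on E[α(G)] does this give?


E[|E(G)|] = C(106, 2)·p = 5565 · (1/424) = 105/8.
E[α(G)] ≥ n − E[|E(G)|] = 106 − 105/8 = 743/8.
Numerically: ≈ 92.87500.
(This is only a lower bound; the true E[α(G)] may be larger.)

E[α(G)] ≥ 743/8 ≈ 92.87500.


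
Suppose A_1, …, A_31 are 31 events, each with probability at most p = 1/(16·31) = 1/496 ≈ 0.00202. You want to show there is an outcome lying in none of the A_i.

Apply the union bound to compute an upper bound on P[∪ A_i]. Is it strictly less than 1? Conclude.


Union bound: P[∪_{i=1}^{31} A_i] ≤ Σ_i P[A_i] ≤ 31·p = 31·(1/496) = 1/16.
Numerically: 1/16 ≈ 0.06250.
Is 1/16 < 1? YES.
Since P[∪ A_i] ≤ 1/16 < 1, the complement has P[∩ A_i^c] ≥ 1 − 1/16 = 15/16 > 0, so some outcome avoids every A_i.

31·p = 1/16 ≈ 0.06250; existence CERTIFIED by the union bound.


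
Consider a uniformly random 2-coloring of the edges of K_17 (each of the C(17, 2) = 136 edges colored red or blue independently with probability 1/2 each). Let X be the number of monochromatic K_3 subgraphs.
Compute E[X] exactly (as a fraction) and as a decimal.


Let X = Σ_S X_S over the C(17, 3) = 680 subsets S of size 3, where X_S = 1 if the K_3 on S is monochromatic.
For a fixed S, the K_3 on S has C(3, 2) = 3 edges. P[all 3 edges red] = (1/2)^3, and likewise for blue, so P[monochromatic] = 2·(1/2)^3 = 2^{1 − 3} = 1/4.
Summing: E[X] = C(17, 3) · 2^{1 − 3} = 680 · 1/4 = 170.
Numerically: E[X] ≈ 170.00000.

E[X] = C(17,3)·2^(1−C(3,2)) = 170 ≈ 170.00000.


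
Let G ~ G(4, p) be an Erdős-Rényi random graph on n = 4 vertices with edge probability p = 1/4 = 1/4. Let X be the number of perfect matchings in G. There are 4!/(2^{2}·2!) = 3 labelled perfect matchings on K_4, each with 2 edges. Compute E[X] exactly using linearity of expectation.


K_4 has 4!/(2^{2}·2!) = 3 labelled perfect matchings.
For each such perfect matching H, let X_H = 1 if all 2 edges of H are present in G. Then P[X_H = 1] = p^{2} = (1/4)^{2} = 1/16.
By linearity: E[X] = Σ_H E[X_H] = 3 · p^{2} = 3 · 1/16 = 3/16.
Numerically: E[X] ≈ 0.1875.

E[X] = 3 · (1/4)^{2} = 3/16 ≈ 0.1875.


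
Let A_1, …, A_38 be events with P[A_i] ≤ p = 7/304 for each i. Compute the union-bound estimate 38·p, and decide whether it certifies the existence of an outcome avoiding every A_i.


Union bound: P[∪_{i=1}^{38} A_i] ≤ Σ_i P[A_i] ≤ 38·p = 38·(7/304) = 7/8.
Numerically: 7/8 ≈ 0.875000.
Is 7/8 < 1? YES.
Since P[∪ A_i] ≤ 7/8 < 1, the complement has P[∩ A_i^c] ≥ 1 − 7/8 = 1/8 > 0, so some outcome avoids every A_i.

38·p = 7/8 ≈ 0.875000; existence CERTIFIED by the union bound.


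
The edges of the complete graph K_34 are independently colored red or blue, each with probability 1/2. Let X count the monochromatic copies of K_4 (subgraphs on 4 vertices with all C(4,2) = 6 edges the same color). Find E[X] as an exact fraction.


Let X = Σ_S X_S over the C(34, 4) = 46376 subsets S of size 4, where X_S = 1 if the K_4 on S is monochromatic.
For a fixed S, the K_4 on S has C(4, 2) = 6 edges. P[all 6 edges red] = (1/2)^6, and likewise for blue, so P[monochromatic] = 2·(1/2)^6 = 2^{1 − 6} = 1/32.
By linearity of expectation: E[X] = C(34, 4) · 2^{1 − 6} = 46376 · 1/32 = 5797/4.
Numerically: E[X] ≈ 1449.250.

E[X] = C(34,4)·2^(1−C(4,2)) = 5797/4 ≈ 1449.250.


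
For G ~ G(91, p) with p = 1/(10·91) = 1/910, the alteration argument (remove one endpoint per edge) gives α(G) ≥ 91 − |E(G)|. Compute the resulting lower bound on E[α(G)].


E[|E(G)|] = C(91, 2)·p = 4095 · (1/910) = 9/2.
E[α(G)] ≥ n − E[|E(G)|] = 91 − 9/2 = 173/2.
Numerically: ≈ 86.500.
(This is only a lower bound; the true E[α(G)] may be larger.)

E[α(G)] ≥ 173/2 ≈ 86.500.


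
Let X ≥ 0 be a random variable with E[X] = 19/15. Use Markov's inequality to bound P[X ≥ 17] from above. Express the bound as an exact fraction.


μ = E[X] = 19/15, a = 17.
Markov: P[X ≥ 17] ≤ μ/a = (19/15)/17 = 19/255.
Numerically: ≈ 0.07451.
(Since a = 17 > μ = 1.26667, the bound 19/255 is < 1 and informative.)

P[X ≥ 17] ≤ 19/255 ≈ 0.07451.


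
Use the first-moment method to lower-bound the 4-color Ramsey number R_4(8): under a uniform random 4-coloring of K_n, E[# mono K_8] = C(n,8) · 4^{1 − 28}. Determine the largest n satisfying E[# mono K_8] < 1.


We need C(n, 8) · 4^{1 − 28} < 1, i.e. C(n, 8) < 4^{28 − 1} = 18014398509481984.
Check values of n near the boundary:
  n = 402: C(402, 8) = 15770615726749950; 15770615726749950 < 18014398509481984? YES
  n = 403: C(403, 8) = 16090020602228430; 16090020602228430 < 18014398509481984? YES
  n = 404: C(404, 8) = 16415071523485570; 16415071523485570 < 18014398509481984? YES
  n = 405: C(405, 8) = 16745853821188050; 16745853821188050 < 18014398509481984? YES
  n = 406: C(406, 8) = 17082453897995850; 17082453897995850 < 18014398509481984? YES
  n = 407: C(407, 8) = 17424959239309050; 17424959239309050 < 18014398509481984? YES
  n = 408: C(408, 8) = 17773458424095231; 17773458424095231 < 18014398509481984? YES
  n = 409: C(409, 8) = 18128041135797879; 18128041135797879 < 18014398509481984? NO
  n = 410: C(410, 8) = 18488798173326195; 18488798173326195 < 18014398509481984? NO
  n = 411: C(411, 8) = 18855821462126715; 18855821462126715 < 18014398509481984? NO
The largest n with C(n, 8) < 18014398509481984 is n = 408 (where E[X] = 17773458424095231/18014398509481984 ≈ 0.98663). Hence R_4(8) > 408, i.e. R_4(8) ≥ 409.

Largest n = 408; hence R_4(8) > 408.


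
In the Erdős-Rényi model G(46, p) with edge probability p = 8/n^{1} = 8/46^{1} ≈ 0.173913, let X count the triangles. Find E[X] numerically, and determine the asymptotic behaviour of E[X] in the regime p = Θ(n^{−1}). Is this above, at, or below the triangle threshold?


Number of potential triangles: C(46, 3) = 15180.
Each occurs with probability p³ ≈ (0.173913)³ ≈ 5.26012986e-03.
By linearity: E[X] = C(46, 3)·p³ ≈ 15180 · 5.26012986e-03 ≈ 79.848771.
Here α = 1, so p = 8/n is exactly at the triangle threshold p ~ 1/n. Asymptotically E[X] → c³/6 = 8³/6 = 256/3 ≈ 85.333333, a bounded constant. In this regime the triangle count is asymptotically Poisson(c³/6).

E[X] ≈ 79.848771; in regime p = Θ(1/n^{1}) E[X] stays bounded (at the triangle threshold p ~ 1/n).


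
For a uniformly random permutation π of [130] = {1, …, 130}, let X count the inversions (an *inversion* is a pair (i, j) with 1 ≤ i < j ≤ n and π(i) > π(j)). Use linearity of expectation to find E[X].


Write X = Σ X_I over the C(130, 2) = 8385 pairs i < j, with X_I the indicator of one inversion.
There are 8385 indicators.
For each fixed pair i < j, the values π(i) and π(j) are two distinct elements of {1, …, 130} in uniformly random order; by symmetry P[π(i) > π(j)] = 1/2.
By linearity: E[X] = 8385 · (1/2) = C(130, 2) · (1/2) = 8385/2 = 8385/2 ≈ 4192.50000.

E[X] = 8385/2 = 4192.50000.


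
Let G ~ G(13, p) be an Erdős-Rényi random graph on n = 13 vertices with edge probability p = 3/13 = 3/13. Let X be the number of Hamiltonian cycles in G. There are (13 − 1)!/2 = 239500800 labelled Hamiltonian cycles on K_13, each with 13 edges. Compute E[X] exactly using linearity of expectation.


K_13 has (13 − 1)!/2 = 239500800 labelled Hamiltonian cycles.
For each such Hamiltonian cycle H, let X_H = 1 if all 13 edges of H are present in G. Then P[X_H = 1] = p^{13} = (3/13)^{13} = 1594323/302875106592253.
By linearity: E[X] = Σ_H E[X_H] = 239500800 · p^{13} = 239500800 · 1594323/302875106592253 = 381841633958400/302875106592253.
Numerically: E[X] ≈ 1.2607.

E[X] = 239500800 · (3/13)^{13} = 381841633958400/302875106592253 ≈ 1.2607.


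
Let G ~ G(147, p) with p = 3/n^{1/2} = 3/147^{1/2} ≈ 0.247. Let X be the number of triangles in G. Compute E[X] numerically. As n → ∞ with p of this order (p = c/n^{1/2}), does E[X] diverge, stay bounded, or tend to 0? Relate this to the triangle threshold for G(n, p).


Number of potential triangles: C(147, 3) = 518665.
Each occurs with probability p³ ≈ (0.247)³ ≈ 1.51491e-02.
By linearity: E[X] = C(147, 3)·p³ ≈ 518665 · 1.51491e-02 ≈ 7857.325.
Since α = 1/2 < 1, p = c/n^{1/2} ≫ 1/n is above the triangle threshold p ~ 1/n. Asymptotically E[X] ~ (c³/6)·n^{3(1−α)} = (3³/6)·n^{1.5} → ∞; triangles are abundant w.h.p.

E[X] ≈ 7857.325; in regime p = Θ(1/n^{1/2}) E[X] diverges (above the triangle threshold p ~ 1/n).


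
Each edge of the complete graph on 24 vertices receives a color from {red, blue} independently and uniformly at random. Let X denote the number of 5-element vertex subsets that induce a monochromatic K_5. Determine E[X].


Let X = Σ_S X_S over the C(24, 5) = 42504 subsets S of size 5, where X_S = 1 if the K_5 on S is monochromatic.
For a fixed S, the K_5 on S has C(5, 2) = 10 edges. P[all 10 edges red] = (1/2)^10, and likewise for blue, so P[monochromatic] = 2·(1/2)^10 = 2^{1 − 10} = 1/512.
Summing: E[X] = C(24, 5) · 2^{1 − 10} = 42504 · 1/512 = 5313/64.
Numerically: E[X] ≈ 83.016.

E[X] = C(24,5)·2^(1−C(5,2)) = 5313/64 ≈ 83.016.


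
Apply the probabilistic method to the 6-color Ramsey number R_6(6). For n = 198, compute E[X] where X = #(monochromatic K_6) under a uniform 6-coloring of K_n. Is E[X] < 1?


E[X] = C(198, 6) · 6^{1 − 15} = 77526225777 · 6^{−14} = 77526225777/78364164096.
As a reduced fraction: E[X] = 25842075259/26121388032 ≈ 0.9893071.
Is E[X] < 1? YES.
Since E[X] < 1, there exists a 6-coloring of K_{198} with no monochromatic K_6; hence R_6(6) > 198.

E[X] = 25842075259/26121388032 ≈ 0.9893071; E[X] < 1, so R_6(6) > 198.


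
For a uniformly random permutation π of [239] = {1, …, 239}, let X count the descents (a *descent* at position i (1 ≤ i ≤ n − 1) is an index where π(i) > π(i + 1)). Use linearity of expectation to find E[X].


Write X = Σ X_I over i = 1, …, 238, with X_I the indicator of one descent.
There are 238 indicators.
For each fixed i, the pair (π(i), π(i+1)) is a uniformly random ordered pair of distinct values from {1, …, 239}; by symmetry P[π(i) > π(i+1)] = 1/2.
By linearity: E[X] = 238 · (1/2) = (239 − 1) · (1/2) = 119 ≈ 119.0000.

E[X] = 119 = 119.0000.


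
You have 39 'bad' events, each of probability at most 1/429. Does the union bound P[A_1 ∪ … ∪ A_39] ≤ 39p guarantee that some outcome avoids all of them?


Union bound: P[∪_{i=1}^{39} A_i] ≤ Σ_i P[A_i] ≤ 39·p = 39·(1/429) = 1/11.
Numerically: 1/11 ≈ 0.0909.
Is 1/11 < 1? YES.
Since P[∪ A_i] ≤ 1/11 < 1, the complement has P[∩ A_i^c] ≥ 1 − 1/11 = 10/11 > 0, so some outcome avoids every A_i.

39·p = 1/11 ≈ 0.0909; existence CERTIFIED by the union bound.


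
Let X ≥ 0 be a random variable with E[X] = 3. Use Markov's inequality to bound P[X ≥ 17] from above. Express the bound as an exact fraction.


μ = E[X] = 3, a = 17.
Markov: P[X ≥ 17] ≤ μ/a = (3)/17 = 3/17.
Numerically: ≈ 0.1765.
(Since a = 17 > μ = 3.0000, the bound 3/17 is < 1 and informative.)

P[X ≥ 17] ≤ 3/17 ≈ 0.1765.


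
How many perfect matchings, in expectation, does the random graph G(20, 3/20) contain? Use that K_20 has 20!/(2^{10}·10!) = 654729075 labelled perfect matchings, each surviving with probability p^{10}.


K_20 has 20!/(2^{10}·10!) = 654729075 labelled perfect matchings.
For each such perfect matching H, let X_H = 1 if all 10 edges of H are present in G. Then P[X_H = 1] = p^{10} = (3/20)^{10} = 59049/10240000000000.
Summing the indicators: E[X] = Σ_H E[X_H] = 654729075 · p^{10} = 654729075 · 59049/10240000000000 = 1546443885987/409600000000.
Numerically: E[X] ≈ 3.78.

E[X] = 654729075 · (3/20)^{10} = 1546443885987/409600000000 ≈ 3.78.


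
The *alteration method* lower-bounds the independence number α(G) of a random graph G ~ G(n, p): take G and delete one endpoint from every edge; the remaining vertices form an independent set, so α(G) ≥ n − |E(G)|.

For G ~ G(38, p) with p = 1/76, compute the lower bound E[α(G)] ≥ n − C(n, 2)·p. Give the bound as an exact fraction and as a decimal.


E[|E(G)|] = C(38, 2)·p = 703 · (1/76) = 37/4.
E[α(G)] ≥ n − E[|E(G)|] = 38 − 37/4 = 115/4.
Numerically: ≈ 28.750000.
(This is only a lower bound; the true E[α(G)] may be larger.)

E[α(G)] ≥ 115/4 ≈ 28.750000.


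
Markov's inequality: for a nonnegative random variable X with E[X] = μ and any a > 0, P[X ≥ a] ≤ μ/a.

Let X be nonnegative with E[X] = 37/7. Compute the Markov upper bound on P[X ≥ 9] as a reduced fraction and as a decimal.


μ = E[X] = 37/7, a = 9.
Markov: P[X ≥ 9] ≤ μ/a = (37/7)/9 = 37/63.
Numerically: ≈ 0.5873.
(Since a = 9 > μ = 5.2857, the bound 37/63 is < 1 and informative.)

P[X ≥ 9] ≤ 37/63 ≈ 0.5873.


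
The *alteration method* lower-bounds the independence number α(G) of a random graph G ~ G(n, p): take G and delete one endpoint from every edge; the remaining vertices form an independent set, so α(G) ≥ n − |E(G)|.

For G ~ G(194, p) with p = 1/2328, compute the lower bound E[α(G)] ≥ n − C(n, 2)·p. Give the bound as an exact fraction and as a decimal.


E[|E(G)|] = C(194, 2)·p = 18721 · (1/2328) = 193/24.
E[α(G)] ≥ n − E[|E(G)|] = 194 − 193/24 = 4463/24.
Numerically: ≈ 185.958333.
(This is only a lower bound; the true E[α(G)] may be larger.)

E[α(G)] ≥ 4463/24 ≈ 185.958333.


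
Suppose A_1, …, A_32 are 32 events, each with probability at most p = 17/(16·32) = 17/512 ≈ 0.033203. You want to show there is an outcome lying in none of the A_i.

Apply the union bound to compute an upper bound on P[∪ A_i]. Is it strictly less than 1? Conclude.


Union bound: P[∪_{i=1}^{32} A_i] ≤ Σ_i P[A_i] ≤ 32·p = 32·(17/512) = 17/16.
Numerically: 17/16 ≈ 1.062500.
Is 17/16 < 1? NO.
Since the bound 17/16 is ≥ 1, the union bound is uninformative here; it does NOT by itself certify existence.

32·p = 17/16 ≈ 1.062500; existence NOT certified by the union bound.


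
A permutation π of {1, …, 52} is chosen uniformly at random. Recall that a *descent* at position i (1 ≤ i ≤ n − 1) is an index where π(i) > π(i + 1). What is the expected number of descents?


Write X = Σ X_I over i = 1, …, 51, with X_I the indicator of one descent.
There are 51 indicators.
For each fixed i, the pair (π(i), π(i+1)) is a uniformly random ordered pair of distinct values from {1, …, 52}; by symmetry P[π(i) > π(i+1)] = 1/2.
By linearity: E[X] = 51 · (1/2) = (52 − 1) · (1/2) = 51/2 ≈ 25.5000.

E[X] = 51/2 = 25.5000.


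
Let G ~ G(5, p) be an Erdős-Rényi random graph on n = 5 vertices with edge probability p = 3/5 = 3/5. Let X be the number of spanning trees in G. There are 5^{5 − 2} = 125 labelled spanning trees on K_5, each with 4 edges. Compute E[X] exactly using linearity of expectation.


K_5 has 5^{5 − 2} = 125 labelled spanning trees.
For each such spanning tree H, let X_H = 1 if all 4 edges of H are present in G. Then P[X_H = 1] = p^{4} = (3/5)^{4} = 81/625.
By linearity of expectation: E[X] = Σ_H E[X_H] = 125 · p^{4} = 125 · 81/625 = 81/5.
Numerically: E[X] ≈ 16.2.

E[X] = 125 · (3/5)^{4} = 81/5 ≈ 16.2.


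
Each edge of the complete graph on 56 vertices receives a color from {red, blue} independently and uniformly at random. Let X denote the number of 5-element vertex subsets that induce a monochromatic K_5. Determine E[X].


Let X = Σ_S X_S over the C(56, 5) = 3819816 subsets S of size 5, where X_S = 1 if the K_5 on S is monochromatic.
For a fixed S, the K_5 on S has C(5, 2) = 10 edges. P[all 10 edges red] = (1/2)^10, and likewise for blue, so P[monochromatic] = 2·(1/2)^10 = 2^{1 − 10} = 1/512.
By linearity: E[X] = C(56, 5) · 2^{1 − 10} = 3819816 · 1/512 = 477477/64.
Numerically: E[X] ≈ 7460.578.

E[X] = C(56,5)·2^(1−C(5,2)) = 477477/64 ≈ 7460.578.


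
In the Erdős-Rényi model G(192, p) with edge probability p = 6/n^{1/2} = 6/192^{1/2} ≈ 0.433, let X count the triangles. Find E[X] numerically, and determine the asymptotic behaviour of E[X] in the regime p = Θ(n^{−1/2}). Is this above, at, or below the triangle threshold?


Number of potential triangles: C(192, 3) = 1161280.
Each occurs with probability p³ ≈ (0.433)³ ≈ 8.118988e-02.
By linearity: E[X] = C(192, 3)·p³ ≈ 1161280 · 8.118988e-02 ≈ 94284.1857.
Since α = 1/2 < 1, p = c/n^{1/2} ≫ 1/n is above the triangle threshold p ~ 1/n. Asymptotically E[X] ~ (c³/6)·n^{3(1−α)} = (6³/6)·n^{1.5} → ∞; triangles are abundant w.h.p.

E[X] ≈ 94284.1857; in regime p = Θ(1/n^{1/2}) E[X] diverges (above the triangle threshold p ~ 1/n).


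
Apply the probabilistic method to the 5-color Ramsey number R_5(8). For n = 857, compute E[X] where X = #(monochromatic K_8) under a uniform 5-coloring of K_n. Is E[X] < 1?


E[X] = C(857, 8) · 5^{1 − 28} = 6983854138365964575 · 5^{−27} = 6983854138365964575/7450580596923828125.
As a reduced fraction: E[X] = 279354165534638583/298023223876953125 ≈ 0.9374.
Is E[X] < 1? YES.
Since E[X] < 1, there exists a 5-coloring of K_{857} with no monochromatic K_8; hence R_5(8) > 857.

E[X] = 279354165534638583/298023223876953125 ≈ 0.9374; E[X] < 1, so R_5(8) > 857.


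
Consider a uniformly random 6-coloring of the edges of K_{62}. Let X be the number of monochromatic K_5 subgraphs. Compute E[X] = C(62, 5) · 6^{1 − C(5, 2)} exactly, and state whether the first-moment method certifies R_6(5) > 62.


E[X] = C(62, 5) · 6^{1 − 10} = 6471002 · 6^{−9} = 6471002/10077696.
As a reduced fraction: E[X] = 3235501/5038848 ≈ 0.642111.
Is E[X] < 1? YES.
Since E[X] < 1, there exists a 6-coloring of K_{62} with no monochromatic K_5; hence R_6(5) > 62.

E[X] = 3235501/5038848 ≈ 0.642111; E[X] < 1, so R_6(5) > 62.


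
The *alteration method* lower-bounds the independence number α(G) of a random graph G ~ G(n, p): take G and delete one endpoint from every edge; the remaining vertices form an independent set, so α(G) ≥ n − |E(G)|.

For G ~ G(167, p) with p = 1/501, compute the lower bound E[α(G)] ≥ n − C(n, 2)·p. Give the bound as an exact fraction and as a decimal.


E[|E(G)|] = C(167, 2)·p = 13861 · (1/501) = 83/3.
E[α(G)] ≥ n − E[|E(G)|] = 167 − 83/3 = 418/3.
Numerically: ≈ 139.333.
(This is only a lower bound; the true E[α(G)] may be larger.)

E[α(G)] ≥ 418/3 ≈ 139.333.


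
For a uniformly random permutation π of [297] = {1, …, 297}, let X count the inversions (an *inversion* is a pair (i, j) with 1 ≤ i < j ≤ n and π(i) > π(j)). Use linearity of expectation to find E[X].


Write X = Σ X_I over the C(297, 2) = 43956 pairs i < j, with X_I the indicator of one inversion.
There are 43956 indicators.
For each fixed pair i < j, the values π(i) and π(j) are two distinct elements of {1, …, 297} in uniformly random order; by symmetry P[π(i) > π(j)] = 1/2.
By linearity: E[X] = 43956 · (1/2) = C(297, 2) · (1/2) = 43956/2 = 21978 ≈ 21978.000000.

E[X] = 21978 = 21978.000000.


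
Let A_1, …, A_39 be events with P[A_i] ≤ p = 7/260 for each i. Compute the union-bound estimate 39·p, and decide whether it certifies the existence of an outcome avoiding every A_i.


Union bound: P[∪_{i=1}^{39} A_i] ≤ Σ_i P[A_i] ≤ 39·p = 39·(7/260) = 21/20.
Numerically: 21/20 ≈ 1.05000.
Is 21/20 < 1? NO.
Since the bound 21/20 is ≥ 1, the union bound is uninformative here; it does NOT by itself certify existence.

39·p = 21/20 ≈ 1.05000; existence NOT certified by the union bound.


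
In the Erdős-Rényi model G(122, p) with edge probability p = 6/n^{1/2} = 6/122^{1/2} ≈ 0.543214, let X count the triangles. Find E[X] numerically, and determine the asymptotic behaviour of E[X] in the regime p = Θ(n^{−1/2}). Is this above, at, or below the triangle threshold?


Number of potential triangles: C(122, 3) = 295240.
Each occurs with probability p³ ≈ (0.543214)³ ≈ 1.60292796e-01.
By linearity: E[X] = C(122, 3)·p³ ≈ 295240 · 1.60292796e-01 ≈ 47324.845171.
Since α = 1/2 < 1, p = c/n^{1/2} ≫ 1/n is above the triangle threshold p ~ 1/n. Asymptotically E[X] ~ (c³/6)·n^{3(1−α)} = (6³/6)·n^{1.5} → ∞; triangles are abundant w.h.p.

E[X] ≈ 47324.845171; in regime p = Θ(1/n^{1/2}) E[X] diverges (above the triangle threshold p ~ 1/n).


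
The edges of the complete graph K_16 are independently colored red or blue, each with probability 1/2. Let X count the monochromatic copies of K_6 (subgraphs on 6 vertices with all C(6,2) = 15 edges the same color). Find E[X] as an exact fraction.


Let X = Σ_S X_S over the C(16, 6) = 8008 subsets S of size 6, where X_S = 1 if the K_6 on S is monochromatic.
For a fixed S, the K_6 on S has C(6, 2) = 15 edges. P[all 15 edges red] = (1/2)^15, and likewise for blue, so P[monochromatic] = 2·(1/2)^15 = 2^{1 − 15} = 1/16384.
By linearity: E[X] = C(16, 6) · 2^{1 − 15} = 8008 · 1/16384 = 1001/2048.
Numerically: E[X] ≈ 0.4888.

E[X] = C(16,6)·2^(1−C(6,2)) = 1001/2048 ≈ 0.4888.


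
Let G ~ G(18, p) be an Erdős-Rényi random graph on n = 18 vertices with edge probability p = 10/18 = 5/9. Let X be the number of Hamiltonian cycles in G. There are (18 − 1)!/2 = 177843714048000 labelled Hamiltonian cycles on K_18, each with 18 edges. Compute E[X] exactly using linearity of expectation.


K_18 has (18 − 1)!/2 = 177843714048000 labelled Hamiltonian cycles.
For each such Hamiltonian cycle H, let X_H = 1 if all 18 edges of H are present in G. Then P[X_H = 1] = p^{18} = (5/9)^{18} = 3814697265625/150094635296999121.
By linearity of expectation: E[X] = Σ_H E[X_H] = 177843714048000 · p^{18} = 177843714048000 · 3814697265625/150094635296999121 = 930617187500000000000000/205891132094649.
Numerically: E[X] ≈ 4.51995e+09.

E[X] = 177843714048000 · (5/9)^{18} = 930617187500000000000000/205891132094649 ≈ 4.51995e+09.


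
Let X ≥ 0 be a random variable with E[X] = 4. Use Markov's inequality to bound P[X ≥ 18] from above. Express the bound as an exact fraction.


μ = E[X] = 4, a = 18.
Markov: P[X ≥ 18] ≤ μ/a = (4)/18 = 2/9.
Numerically: ≈ 0.222222.
(Since a = 18 > μ = 4.000000, the bound 2/9 is < 1 and informative.)

P[X ≥ 18] ≤ 2/9 ≈ 0.222222.


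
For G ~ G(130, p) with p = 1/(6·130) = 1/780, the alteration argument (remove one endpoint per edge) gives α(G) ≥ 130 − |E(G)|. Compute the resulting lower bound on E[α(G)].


E[|E(G)|] = C(130, 2)·p = 8385 · (1/780) = 43/4.
E[α(G)] ≥ n − E[|E(G)|] = 130 − 43/4 = 477/4.
Numerically: ≈ 119.25000.
(This is only a lower bound; the true E[α(G)] may be larger.)

E[α(G)] ≥ 477/4 ≈ 119.25000.


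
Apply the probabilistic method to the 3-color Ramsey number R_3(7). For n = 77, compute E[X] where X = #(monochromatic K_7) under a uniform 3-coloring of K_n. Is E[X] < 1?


E[X] = C(77, 7) · 3^{1 − 21} = 2404808340 · 3^{−20} = 2404808340/3486784401.
As a reduced fraction: E[X] = 801602780/1162261467 ≈ 0.6896923.
Is E[X] < 1? YES.
Since E[X] < 1, there exists a 3-coloring of K_{77} with no monochromatic K_7; hence R_3(7) > 77.

E[X] = 801602780/1162261467 ≈ 0.6896923; E[X] < 1, so R_3(7) > 77.


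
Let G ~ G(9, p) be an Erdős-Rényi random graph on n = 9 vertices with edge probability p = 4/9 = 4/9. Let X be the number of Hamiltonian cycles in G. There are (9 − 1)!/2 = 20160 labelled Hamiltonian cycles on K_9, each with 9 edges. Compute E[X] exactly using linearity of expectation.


K_9 has (9 − 1)!/2 = 20160 labelled Hamiltonian cycles.
For each such Hamiltonian cycle H, let X_H = 1 if all 9 edges of H are present in G. Then P[X_H = 1] = p^{9} = (4/9)^{9} = 262144/387420489.
By linearity: E[X] = Σ_H E[X_H] = 20160 · p^{9} = 20160 · 262144/387420489 = 587202560/43046721.
Numerically: E[X] ≈ 13.64.

E[X] = 20160 · (4/9)^{9} = 587202560/43046721 ≈ 13.64.


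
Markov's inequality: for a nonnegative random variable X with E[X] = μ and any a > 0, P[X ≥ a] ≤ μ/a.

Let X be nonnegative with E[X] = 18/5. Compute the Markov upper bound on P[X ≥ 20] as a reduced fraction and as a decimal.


μ = E[X] = 18/5, a = 20.
Markov: P[X ≥ 20] ≤ μ/a = (18/5)/20 = 9/50.
Numerically: ≈ 0.18000.
(Since a = 20 > μ = 3.60000, the bound 9/50 is < 1 and informative.)

P[X ≥ 20] ≤ 9/50 ≈ 0.18000.


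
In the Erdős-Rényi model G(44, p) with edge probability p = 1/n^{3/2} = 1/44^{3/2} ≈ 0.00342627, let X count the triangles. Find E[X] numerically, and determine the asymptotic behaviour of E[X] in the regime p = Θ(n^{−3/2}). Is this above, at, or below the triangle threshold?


Number of potential triangles: C(44, 3) = 13244.
Each occurs with probability p³ ≈ (0.00342627)³ ≈ 4.02219346e-08.
By linearity: E[X] = C(44, 3)·p³ ≈ 13244 · 4.02219346e-08 ≈ 0.000533.
Since α = 3/2 > 1, p = c/n^{3/2} = o(1/n) is below the triangle threshold p ~ 1/n. Asymptotically E[X] ~ (c³/6)·n^{3(1−α)} = (1³/6)·n^{-1.5} → 0, so by Markov's inequality G has no triangles w.h.p.

E[X] ≈ 0.000533; in regime p = Θ(1/n^{3/2}) E[X] tends to 0 (below the triangle threshold p ~ 1/n).


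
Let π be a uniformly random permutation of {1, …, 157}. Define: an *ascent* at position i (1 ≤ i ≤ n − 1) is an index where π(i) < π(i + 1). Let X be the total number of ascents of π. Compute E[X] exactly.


Write X = Σ X_I over i = 1, …, 156, with X_I the indicator of one ascent.
There are 156 indicators.
For each fixed i, the pair (π(i), π(i+1)) is a uniformly random ordered pair of distinct values from {1, …, 157}; by symmetry P[π(i) < π(i+1)] = 1/2.
By linearity: E[X] = 156 · (1/2) = (157 − 1) · (1/2) = 78 ≈ 78.0000.

E[X] = 78 = 78.0000.


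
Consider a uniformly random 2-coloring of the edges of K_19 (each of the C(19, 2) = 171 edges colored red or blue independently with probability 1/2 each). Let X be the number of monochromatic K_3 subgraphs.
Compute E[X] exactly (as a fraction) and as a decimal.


Let X = Σ_S X_S over the C(19, 3) = 969 subsets S of size 3, where X_S = 1 if the K_3 on S is monochromatic.
For a fixed S, the K_3 on S has C(3, 2) = 3 edges. P[all 3 edges red] = (1/2)^3, and likewise for blue, so P[monochromatic] = 2·(1/2)^3 = 2^{1 − 3} = 1/4.
Summing: E[X] = C(19, 3) · 2^{1 − 3} = 969 · 1/4 = 969/4.
Numerically: E[X] ≈ 242.250.

E[X] = C(19,3)·2^(1−C(3,2)) = 969/4 ≈ 242.250.


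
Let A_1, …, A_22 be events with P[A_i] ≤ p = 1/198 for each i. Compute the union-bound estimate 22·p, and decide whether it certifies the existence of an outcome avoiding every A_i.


Union bound: P[∪_{i=1}^{22} A_i] ≤ Σ_i P[A_i] ≤ 22·p = 22·(1/198) = 1/9.
Numerically: 1/9 ≈ 0.111.
Is 1/9 < 1? YES.
Since P[∪ A_i] ≤ 1/9 < 1, the complement has P[∩ A_i^c] ≥ 1 − 1/9 = 8/9 > 0, so some outcome avoids every A_i.

22·p = 1/9 ≈ 0.111; existence CERTIFIED by the union bound.
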